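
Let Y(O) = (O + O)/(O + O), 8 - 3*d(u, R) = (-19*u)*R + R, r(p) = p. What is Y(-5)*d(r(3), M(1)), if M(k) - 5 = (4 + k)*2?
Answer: 848/3 ≈ 282.67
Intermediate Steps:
M(k) = 13 + 2*k (M(k) = 5 + (4 + k)*2 = 5 + (8 + 2*k) = 13 + 2*k)
d(u, R) = 8/3 - R/3 + 19*R*u/3 (d(u, R) = 8/3 - ((-19*u)*R + R)/3 = 8/3 - (-19*R*u + R)/3 = 8/3 - (R - 19*R*u)/3 = 8/3 + (-R/3 + 19*R*u/3) = 8/3 - R/3 + 19*R*u/3)
Y(O) = 1 (Y(O) = (2*O)/((2*O)) = (2*O)*(1/(2*O)) = 1)
Y(-5)*d(r(3), M(1)) = 1*(8/3 - (13 + 2*1)/3 + (19/3)*(13 + 2*1)*3) = 1*(8/3 - (13 + 2)/3 + (19/3)*(13 + 2)*3) = 1*(8/3 - 1/3*15 + (19/3)*15*3) = 1*(8/3 - 5 + 285) = 1*(848/3) = 848/3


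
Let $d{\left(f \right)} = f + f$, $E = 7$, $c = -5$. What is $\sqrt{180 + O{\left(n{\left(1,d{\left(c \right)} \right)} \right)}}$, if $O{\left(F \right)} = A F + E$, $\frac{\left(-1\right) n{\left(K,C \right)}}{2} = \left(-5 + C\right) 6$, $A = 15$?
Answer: $\sqrt{2887} \approx 53.731$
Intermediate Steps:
$d{\left(f \right)} = 2 f$
$n{\left(K,C \right)} = 60 - 12 C$ ($n{\left(K,C \right)} = - 2 \left(-5 + C\right) 6 = - 2 \left(-30 + 6 C\right) = 60 - 12 C$)
$O{\left(F \right)} = 7 + 15 F$ ($O{\left(F \right)} = 15 F + 7 = 7 + 15 F$)
$\sqrt{180 + O{\left(n{\left(1,d{\left(c \right)} \right)} \right)}} = \sqrt{180 + \left(7 + 15 \left(60 - 12 \cdot 2 \left(-5\right)\right)\right)} = \sqrt{180 + \left(7 + 15 \left(60 - -120\right)\right)} = \sqrt{180 + \left(7 + 15 \left(60 + 120\right)\right)} = \sqrt{180 + \left(7 + 15 \cdot 180\right)} = \sqrt{180 + \left(7 + 2700\right)} = \sqrt{180 + 2707} = \sqrt{2887}$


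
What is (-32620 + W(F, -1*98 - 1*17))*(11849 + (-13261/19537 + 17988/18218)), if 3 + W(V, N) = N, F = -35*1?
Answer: -69035700130508348/177962533 ≈ -3.8792e+8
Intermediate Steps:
F = -35
W(V, N) = -3 + N
(-32620 + W(F, -1*98 - 1*17))*(11849 + (-13261/19537 + 17988/18218)) = (-32620 + (-3 + (-1*98 - 1*17)))*(11849 + (-13261/19537 + 17988/18218)) = (-32620 + (-3 + (-98 - 17)))*(11849 + (-13261*1/19537 + 17988*(1/18218))) = (-32620 + (-3 - 115))*(11849 + (-13261/19537 + 8994/9109)) = (-32620 - 118)*(11849 + 54921329/177962533) = -32738*2108732974846/177962533 = -69035700130508348/177962533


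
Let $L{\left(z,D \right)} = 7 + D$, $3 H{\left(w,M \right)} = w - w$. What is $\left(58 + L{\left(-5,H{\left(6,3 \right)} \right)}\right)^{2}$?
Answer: $4225$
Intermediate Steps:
$H{\left(w,M \right)} = 0$ ($H{\left(w,M \right)} = \frac{w - w}{3} = \frac{1}{3} \cdot 0 = 0$)
$\left(58 + L{\left(-5,H{\left(6,3 \right)} \right)}\right)^{2} = \left(58 + \left(7 + 0\right)\right)^{2} = \left(58 + 7\right)^{2} = 65^{2} = 4225$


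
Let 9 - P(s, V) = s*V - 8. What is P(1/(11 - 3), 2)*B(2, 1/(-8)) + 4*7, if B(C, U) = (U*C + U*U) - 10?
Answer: -36717/256 ≈ -143.43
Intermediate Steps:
B(C, U) = -10 + U**2 + C*U (B(C, U) = (C*U + U**2) - 10 = (U**2 + C*U) - 10 = -10 + U**2 + C*U)
P(s, V) = 17 - V*s (P(s, V) = 9 - (s*V - 8) = 9 - (V*s - 8) = 9 - (-8 + V*s) = 9 + (8 - V*s) = 17 - V*s)
P(1/(11 - 3), 2)*B(2, 1/(-8)) + 4*7 = (17 - 1*2/(11 - 3))*(-10 + (1/(-8))**2 + 2/(-8)) + 4*7 = (17 - 1*2/8)*(-10 + (-1/8)**2 + 2*(-1/8)) + 28 = (17 - 1*2*1/8)*(-10 + 1/64 - 1/4) + 28 = (17 - 1/4)*(-655/64) + 28 = (67/4)*(-655/64) + 28 = -43885/256 + 28 = -36717/256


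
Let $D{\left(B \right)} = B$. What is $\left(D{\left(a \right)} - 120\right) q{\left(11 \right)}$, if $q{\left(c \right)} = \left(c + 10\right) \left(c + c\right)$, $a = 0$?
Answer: $-55440$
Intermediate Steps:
$q{\left(c \right)} = 2 c \left(10 + c\right)$ ($q{\left(c \right)} = \left(10 + c\right) 2 c = 2 c \left(10 + c\right)$)
$\left(D{\left(a \right)} - 120\right) q{\left(11 \right)} = \left(0 - 120\right) 2 \cdot 11 \left(10 + 11\right) = - 120 \cdot 2 \cdot 11 \cdot 21 = \left(-120\right) 462 = -55440$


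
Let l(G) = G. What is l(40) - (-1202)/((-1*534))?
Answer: 10079/267 ≈ 37.749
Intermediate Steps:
l(40) - (-1202)/((-1*534)) = 40 - (-1202)/((-1*534)) = 40 - (-1202)/(-534) = 40 - (-1202)*(-1)/534 = 40 - 1*601/267 = 40 - 601/267 = 10079/267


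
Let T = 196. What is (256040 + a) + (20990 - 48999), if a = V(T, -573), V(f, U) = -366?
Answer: 227665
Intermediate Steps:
a = -366
(256040 + a) + (20990 - 48999) = (256040 - 366) + (20990 - 48999) = 255674 - 28009 = 227665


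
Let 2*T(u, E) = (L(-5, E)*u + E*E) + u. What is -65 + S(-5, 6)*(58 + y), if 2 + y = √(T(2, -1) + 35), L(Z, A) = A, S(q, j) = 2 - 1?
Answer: -9 + √142/2 ≈ -3.0418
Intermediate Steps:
S(q, j) = 1
T(u, E) = u/2 + E²/2 + E*u/2 (T(u, E) = ((E*u + E*E) + u)/2 = ((E*u + E²) + u)/2 = ((E² + E*u) + u)/2 = (u + E² + E*u)/2 = u/2 + E²/2 + E*u/2)
y = -2 + √142/2 (y = -2 + √(((½)*2 + (½)*(-1)² + (½)*(-1)*2) + 35) = -2 + √((1 + (½)*1 - 1) + 35) = -2 + √((1 + ½ - 1) + 35) = -2 + √(½ + 35) = -2 + √(71/2) = -2 + √142/2 ≈ 3.9582)
-65 + S(-5, 6)*(58 + y) = -65 + 1*(58 + (-2 + √142/2)) = -65 + 1*(56 + √142/2) = -65 + (56 + √142/2) = -9 + √142/2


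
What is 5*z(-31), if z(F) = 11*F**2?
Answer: 52855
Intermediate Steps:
5*z(-31) = 5*(11*(-31)**2) = 5*(11*961) = 5*10571 = 52855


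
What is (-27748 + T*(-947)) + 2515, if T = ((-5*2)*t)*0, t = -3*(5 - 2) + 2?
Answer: -25233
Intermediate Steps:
t = -7 (t = -3*3 + 2 = -9 + 2 = -7)
T = 0 (T = (-5*2*(-7))*0 = -10*(-7)*0 = 70*0 = 0)
(-27748 + T*(-947)) + 2515 = (-27748 + 0*(-947)) + 2515 = (-27748 + 0) + 2515 = -27748 + 2515 = -25233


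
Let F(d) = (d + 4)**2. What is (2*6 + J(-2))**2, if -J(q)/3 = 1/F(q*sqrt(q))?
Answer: 9*(-7231*I + 3968*sqrt(2))/(64*(-7*I + 4*sqrt(2))) ≈ 142.99 - 2.8186*I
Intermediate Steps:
F(d) = (4 + d)**2
J(q) = -3/(4 + q**(3/2))**2 (J(q) = -3/(4 + q*sqrt(q))**2 = -3/(4 + q**(3/2))**2)
(2*6 + J(-2))**2 = (2*6 - 3/(4 + (-2)**(3/2))**2)**2 = (12 - 3/(4 - 2*I*sqrt(2))**2)**2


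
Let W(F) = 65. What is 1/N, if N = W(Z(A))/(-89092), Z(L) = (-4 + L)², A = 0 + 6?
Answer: -89092/65 ≈ -1370.6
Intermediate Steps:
A = 6
N = -65/89092 (N = 65/(-89092) = 65*(-1/89092) = -65/89092 ≈ -0.00072958)
1/N = 1/(-65/89092) = -89092/65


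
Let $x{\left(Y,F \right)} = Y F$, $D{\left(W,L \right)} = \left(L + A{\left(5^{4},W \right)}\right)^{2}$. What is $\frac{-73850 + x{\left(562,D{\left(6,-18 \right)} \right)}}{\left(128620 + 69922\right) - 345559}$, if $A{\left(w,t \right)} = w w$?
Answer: $- \frac{85746491514488}{147017} \approx -5.8324 \cdot 10^{8}$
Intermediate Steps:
$A{\left(w,t \right)} = w^{2}$
$D{\left(W,L \right)} = \left(390625 + L\right)^{2}$ ($D{\left(W,L \right)} = \left(L + \left(5^{4}\right)^{2}\right)^{2} = \left(L + 625^{2}\right)^{2} = \left(L + 390625\right)^{2} = \left(390625 + L\right)^{2}$)
$x{\left(Y,F \right)} = F Y$
$\frac{-73850 + x{\left(562,D{\left(6,-18 \right)} \right)}}{\left(128620 + 69922\right) - 345559} = \frac{-73850 + \left(390625 - 18\right)^{2} \cdot 562}{\left(128620 + 69922\right) - 345559} = \frac{-73850 + 390607^{2} \cdot 562}{198542 - 345559} = \frac{-73850 + 152573828449 \cdot 562}{-147017} = \left(-73850 + 85746491588338\right) \left(- \frac{1}{147017}\right) = 85746491514488 \left(- \frac{1}{147017}\right) = - \frac{85746491514488}{147017}$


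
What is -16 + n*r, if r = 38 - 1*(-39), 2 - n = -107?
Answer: 8377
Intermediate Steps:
n = 109 (n = 2 - 1*(-107) = 2 + 107 = 109)
r = 77 (r = 38 + 39 = 77)
-16 + n*r = -16 + 109*77 = -16 + 8393 = 8377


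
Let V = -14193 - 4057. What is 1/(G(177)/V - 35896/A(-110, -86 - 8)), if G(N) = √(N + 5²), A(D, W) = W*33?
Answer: 4635788359125000/53644828557534299 + 21951109125*√202/53644828557534299 ≈ 0.086422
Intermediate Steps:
A(D, W) = 33*W
V = -18250
G(N) = √(25 + N) (G(N) = √(N + 25) = √(25 + N))
1/(G(177)/V - 35896/A(-110, -86 - 8)) = 1/(√(25 + 177)/(-18250) - 35896*1/(33*(-86 - 8))) = 1/(√202*(-1/18250) - 35896/(33*(-94))) = 1/(-√202/18250 - 35896/(-3102)) = 1/(-√202/18250 - 35896*(-1/3102)) = 1/(-√202/18250 + 17948/1551) = 1/(17948/1551 - √202/18250)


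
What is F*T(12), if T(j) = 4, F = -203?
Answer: -812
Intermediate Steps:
F*T(12) = -203*4 = -812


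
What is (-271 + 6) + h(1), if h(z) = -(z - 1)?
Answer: -265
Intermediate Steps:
h(z) = 1 - z (h(z) = -(-1 + z) = 1 - z)
(-271 + 6) + h(1) = (-271 + 6) + (1 - 1*1) = -265 + (1 - 1) = -265 + 0 = -265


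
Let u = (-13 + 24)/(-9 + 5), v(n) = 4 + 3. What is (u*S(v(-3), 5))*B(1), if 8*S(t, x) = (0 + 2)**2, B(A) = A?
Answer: -11/8 ≈ -1.3750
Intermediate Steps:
v(n) = 7
S(t, x) = 1/2 (S(t, x) = (0 + 2)**2/8 = (1/8)*2**2 = (1/8)*4 = 1/2)
u = -11/4 (u = 11/(-4) = 11*(-1/4) = -11/4 ≈ -2.7500)
(u*S(v(-3), 5))*B(1) = -11/4*1/2*1 = -11/8*1 = -11/8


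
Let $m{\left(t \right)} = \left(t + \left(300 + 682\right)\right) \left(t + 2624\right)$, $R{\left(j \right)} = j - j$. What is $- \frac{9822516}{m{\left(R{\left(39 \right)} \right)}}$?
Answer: $- \frac{2455629}{644192} \approx -3.812$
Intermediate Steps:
$R{\left(j \right)} = 0$
$m{\left(t \right)} = \left(982 + t\right) \left(2624 + t\right)$ ($m{\left(t \right)} = \left(t + 982\right) \left(2624 + t\right) = \left(982 + t\right) \left(2624 + t\right)$)
$- \frac{9822516}{m{\left(R{\left(39 \right)} \right)}} = - \frac{9822516}{2576768 + 0^{2} + 3606 \cdot 0} = - \frac{9822516}{2576768 + 0 + 0} = - \frac{9822516}{2576768} = \left(-9822516\right) \frac{1}{2576768} = - \frac{2455629}{644192}$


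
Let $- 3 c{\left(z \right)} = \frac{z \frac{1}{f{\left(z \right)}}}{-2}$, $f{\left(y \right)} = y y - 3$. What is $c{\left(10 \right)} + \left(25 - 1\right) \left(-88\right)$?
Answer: $- \frac{614587}{291} \approx -2112.0$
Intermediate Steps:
$f{\left(y \right)} = -3 + y^{2}$ ($f{\left(y \right)} = y^{2} - 3 = -3 + y^{2}$)
$c{\left(z \right)} = \frac{z}{6 \left(-3 + z^{2}\right)}$ ($c{\left(z \right)} = - \frac{\frac{z}{-3 + z^{2}} \frac{1}{-2}}{3} = - \frac{\frac{z}{-3 + z^{2}} \left(- \frac{1}{2}\right)}{3} = - \frac{\left(- \frac{1}{2}\right) z \frac{1}{-3 + z^{2}}}{3} = \frac{z}{6 \left(-3 + z^{2}\right)}$)
$c{\left(10 \right)} + \left(25 - 1\right) \left(-88\right) = \frac{1}{6} \cdot 10 \frac{1}{-3 + 10^{2}} + \left(25 - 1\right) \left(-88\right) = \frac{1}{6} \cdot 10 \frac{1}{-3 + 100} + \left(25 - 1\right) \left(-88\right) = \frac{1}{6} \cdot 10 \cdot \frac{1}{97} + 24 \left(-88\right) = \frac{1}{6} \cdot 10 \cdot \frac{1}{97} - 2112 = \frac{5}{291} - 2112 = - \frac{614587}{291}$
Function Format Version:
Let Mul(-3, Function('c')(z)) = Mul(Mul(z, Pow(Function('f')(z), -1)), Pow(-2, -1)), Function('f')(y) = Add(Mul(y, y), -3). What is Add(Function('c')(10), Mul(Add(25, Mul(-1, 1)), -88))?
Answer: Rational(-614587, 291) ≈ -2112.0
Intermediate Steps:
Function('f')(y) = Add(-3, Pow(y, 2)) (Function('f')(y) = Add(Pow(y, 2), -3) = Add(-3, Pow(y, 2)))
Function('c')(z) = Mul(Rational(1, 6), z, Pow(Add(-3, Pow(z, 2)), -1)) (Function('c')(z) = Mul(Rational(-1, 3), Mul(Mul(z, Pow(Add(-3, Pow(z, 2)), -1)), Pow(-2, -1))) = Mul(Rational(-1, 3), Mul(Mul(z, Pow(Add(-3, Pow(z, 2)), -1)), Rational(-1, 2))) = Mul(Rational(-1, 3), Mul(Rational(-1, 2), z, Pow(Add(-3, Pow(z, 2)), -1))) = Mul(Rational(1, 6), z, Pow(Add(-3, Pow(z, 2)), -1)))
Add(Function('c')(10), Mul(Add(25, Mul(-1, 1)), -88)) = Add(Mul(Rational(1, 6), 10, Pow(Add(-3, Pow(10, 2)), -1)), Mul(Add(25, Mul(-1, 1)), -88)) = Add(Mul(Rational(1, 6), 10, Pow(Add(-3, 100), -1)), Mul(Add(25, -1), -88)) = Add(Mul(Rational(1, 6), 10, Pow(97, -1)), Mul(24, -88)) = Add(Mul(Rational(1, 6), 10, Rational(1, 97)), -2112) = Add(Rational(5, 291), -2112) = Rational(-614587, 291)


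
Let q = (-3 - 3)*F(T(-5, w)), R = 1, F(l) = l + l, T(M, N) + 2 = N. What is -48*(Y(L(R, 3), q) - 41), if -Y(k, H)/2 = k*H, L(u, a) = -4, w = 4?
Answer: 11184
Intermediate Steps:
T(M, N) = -2 + N
F(l) = 2*l
q = -24 (q = (-3 - 3)*(2*(-2 + 4)) = -12*2 = -6*4 = -24)
Y(k, H) = -2*H*k (Y(k, H) = -2*k*H = -2*H*k)
-48*(Y(L(R, 3), q) - 41) = -48*(-2*(-24)*(-4) - 41) = -48*(-192 - 41) = -48*(-233) = 11184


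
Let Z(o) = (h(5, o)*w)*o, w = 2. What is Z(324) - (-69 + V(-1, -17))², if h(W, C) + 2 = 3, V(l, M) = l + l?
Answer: -4393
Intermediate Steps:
V(l, M) = 2*l
h(W, C) = 1 (h(W, C) = -2 + 3 = 1)
Z(o) = 2*o (Z(o) = (1*2)*o = 2*o)
Z(324) - (-69 + V(-1, -17))² = 2*324 - (-69 + 2*(-1))² = 648 - (-69 - 2)² = 648 - 1*(-71)² = 648 - 1*5041 = 648 - 5041 = -4393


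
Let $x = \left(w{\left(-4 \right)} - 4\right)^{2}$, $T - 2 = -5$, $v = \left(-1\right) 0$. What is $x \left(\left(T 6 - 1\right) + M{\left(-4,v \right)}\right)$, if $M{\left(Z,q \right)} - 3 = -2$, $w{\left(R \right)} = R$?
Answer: $-1152$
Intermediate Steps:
$v = 0$
$T = -3$ ($T = 2 - 5 = -3$)
$M{\left(Z,q \right)} = 1$ ($M{\left(Z,q \right)} = 3 - 2 = 1$)
$x = 64$ ($x = \left(-4 - 4\right)^{2} = \left(-8\right)^{2} = 64$)
$x \left(\left(T 6 - 1\right) + M{\left(-4,v \right)}\right) = 64 \left(\left(\left(-3\right) 6 - 1\right) + 1\right) = 64 \left(\left(-18 - 1\right) + 1\right) = 64 \left(-19 + 1\right) = 64 \left(-18\right) = -1152$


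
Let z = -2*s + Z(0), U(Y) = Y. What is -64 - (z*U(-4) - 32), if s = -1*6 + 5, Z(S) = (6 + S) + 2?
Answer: 8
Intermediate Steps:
Z(S) = 8 + S
s = -1 (s = -6 + 5 = -1)
z = 10 (z = -2*(-1) + (8 + 0) = 2 + 8 = 10)
-64 - (z*U(-4) - 32) = -64 - (10*(-4) - 32) = -64 - (-40 - 32) = -64 - 1*(-72) = -64 + 72 = 8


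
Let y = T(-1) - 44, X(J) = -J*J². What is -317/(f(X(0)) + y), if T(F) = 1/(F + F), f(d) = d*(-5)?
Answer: 634/89 ≈ 7.1236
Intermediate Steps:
X(J) = -J³
f(d) = -5*d
T(F) = 1/(2*F)
y = -89/2 (y = (½)/(-1) - 44 = (½)*(-1) - 44 = -½ - 44 = -89/2 ≈ -44.500)
-317/(f(X(0)) + y) = -317/(-(-5)*0³ - 89/2) = -317/(-(-5)*0 - 89/2) = -317/(-5*0 - 89/2) = -317/(0 - 89/2) = -317/(-89/2) = -317*(-2/89) = 634/89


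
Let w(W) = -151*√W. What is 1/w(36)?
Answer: -1/906 ≈ -0.0011038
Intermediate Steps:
1/w(36) = 1/(-151*√36) = 1/(-151*6) = 1/(-906) = -1/906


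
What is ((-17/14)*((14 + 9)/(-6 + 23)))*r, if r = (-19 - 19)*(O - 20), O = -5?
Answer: -10925/7 ≈ -1560.7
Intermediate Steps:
r = 950 (r = (-19 - 19)*(-5 - 20) = -38*(-25) = 950)
((-17/14)*((14 + 9)/(-6 + 23)))*r = ((-17/14)*((14 + 9)/(-6 + 23)))*950 = ((-17*1/14)*(23/17))*950 = -391/(14*17)*950 = -17/14*23/17*950 = -23/14*950 = -10925/7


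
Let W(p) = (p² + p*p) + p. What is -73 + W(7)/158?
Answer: -11429/158 ≈ -72.335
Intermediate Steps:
W(p) = p + 2*p² (W(p) = (p² + p²) + p = 2*p² + p = p + 2*p²)
-73 + W(7)/158 = -73 + (7*(1 + 2*7))/158 = -73 + (7*(1 + 14))*(1/158) = -73 + (7*15)*(1/158) = -73 + 105*(1/158) = -73 + 105/158 = -11429/158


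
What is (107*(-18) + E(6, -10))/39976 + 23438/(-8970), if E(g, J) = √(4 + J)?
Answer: -238558427/89646180 + I*√6/39976 ≈ -2.6611 + 6.1274e-5*I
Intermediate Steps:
(107*(-18) + E(6, -10))/39976 + 23438/(-8970) = (107*(-18) + √(4 - 10))/39976 + 23438/(-8970) = (-1926 + √(-6))*(1/39976) + 23438*(-1/8970) = (-1926 + I*√6)*(1/39976) - 11719/4485 = (-963/19988 + I*√6/39976) - 11719/4485 = -238558427/89646180 + I*√6/39976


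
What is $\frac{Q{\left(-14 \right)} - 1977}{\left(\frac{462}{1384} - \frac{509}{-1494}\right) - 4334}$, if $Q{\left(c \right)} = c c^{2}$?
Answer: $\frac{2440398204}{2239999945} \approx 1.0895$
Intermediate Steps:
$Q{\left(c \right)} = c^{3}$
$\frac{Q{\left(-14 \right)} - 1977}{\left(\frac{462}{1384} - \frac{509}{-1494}\right) - 4334} = \frac{\left(-14\right)^{3} - 1977}{\left(\frac{462}{1384} - \frac{509}{-1494}\right) - 4334} = \frac{-2744 - 1977}{\left(462 \cdot \frac{1}{1384} - - \frac{509}{1494}\right) - 4334} = - \frac{4721}{\left(\frac{231}{692} + \frac{509}{1494}\right) - 4334} = - \frac{4721}{\frac{348671}{516924} - 4334} = - \frac{4721}{- \frac{2239999945}{516924}} = \left(-4721\right) \left(- \frac{516924}{2239999945}\right) = \frac{2440398204}{2239999945}$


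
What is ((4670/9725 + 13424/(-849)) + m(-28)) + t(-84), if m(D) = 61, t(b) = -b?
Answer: 214122511/1651305 ≈ 129.67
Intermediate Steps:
((4670/9725 + 13424/(-849)) + m(-28)) + t(-84) = ((4670/9725 + 13424/(-849)) + 61) - 1*(-84) = ((4670*(1/9725) + 13424*(-1/849)) + 61) + 84 = ((934/1945 - 13424/849) + 61) + 84 = (-25316714/1651305 + 61) + 84 = 75412891/1651305 + 84 = 214122511/1651305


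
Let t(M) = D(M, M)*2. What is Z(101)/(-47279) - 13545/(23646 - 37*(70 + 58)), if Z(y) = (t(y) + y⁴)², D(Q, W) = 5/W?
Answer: -417768088626808079910633/1824032424778 ≈ -2.2904e+11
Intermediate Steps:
t(M) = 10/M (t(M) = (5/M)*2 = 10/M)
Z(y) = (y⁴ + 10/y)² (Z(y) = (10/y + y⁴)² = (y⁴ + 10/y)²)
Z(101)/(-47279) - 13545/(23646 - 37*(70 + 58)) = ((10 + 101⁵)²/101²)/(-47279) - 13545/(23646 - 37*(70 + 58)) = ((10 + 10510100501)²/10201)*(-1/47279) - 13545/(23646 - 37*128) = ((1/10201)*10510100511²)*(-1/47279) - 13545/(23646 - 4736) = ((1/10201)*110462212751322461121)*(-1/47279) - 13545/18910 = (110462212751322461121/10201)*(-1/47279) - 13545*1/18910 = -110462212751322461121/482293079 - 2709/3782 = -417768088626808079910633/1824032424778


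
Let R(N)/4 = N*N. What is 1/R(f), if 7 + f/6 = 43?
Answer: 1/186624 ≈ 5.3584e-6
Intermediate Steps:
f = 216 (f = -42 + 6*43 = -42 + 258 = 216)
R(N) = 4*N**2 (R(N) = 4*(N*N) = 4*N**2)
1/R(f) = 1/(4*216**2) = 1/(4*46656) = 1/186624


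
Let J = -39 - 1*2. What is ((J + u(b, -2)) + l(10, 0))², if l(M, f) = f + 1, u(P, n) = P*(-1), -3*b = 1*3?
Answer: 1521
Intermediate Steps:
b = -1 (b = -3/3 = -⅓*3 = -1)
u(P, n) = -P
l(M, f) = 1 + f
J = -41 (J = -39 - 2 = -41)
((J + u(b, -2)) + l(10, 0))² = ((-41 - 1*(-1)) + (1 + 0))² = ((-41 + 1) + 1)² = (-40 + 1)² = (-39)² = 1521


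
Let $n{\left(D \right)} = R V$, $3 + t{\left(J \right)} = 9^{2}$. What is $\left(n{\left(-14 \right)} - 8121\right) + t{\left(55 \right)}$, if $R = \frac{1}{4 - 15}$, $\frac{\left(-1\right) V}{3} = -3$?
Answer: $- \frac{88482}{11} \approx -8043.8$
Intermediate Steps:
$t{\left(J \right)} = 78$ ($t{\left(J \right)} = -3 + 9^{2} = -3 + 81 = 78$)
$V = 9$ ($V = \left(-3\right) \left(-3\right) = 9$)
$R = - \frac{1}{11}$ ($R = \frac{1}{-11} = - \frac{1}{11} \approx -0.090909$)
$n{\left(D \right)} = - \frac{9}{11}$ ($n{\left(D \right)} = \left(- \frac{1}{11}\right) 9 = - \frac{9}{11}$)
$\left(n{\left(-14 \right)} - 8121\right) + t{\left(55 \right)} = \left(- \frac{9}{11} - 8121\right) + 78 = - \frac{89340}{11} + 78 = - \frac{88482}{11}$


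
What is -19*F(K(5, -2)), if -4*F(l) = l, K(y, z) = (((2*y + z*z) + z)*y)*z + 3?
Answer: -2223/4 ≈ -555.75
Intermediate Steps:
K(y, z) = 3 + y*z*(z + z² + 2*y) (K(y, z) = (((2*y + z²) + z)*y)*z + 3 = (((z² + 2*y) + z)*y)*z + 3 = ((z + z² + 2*y)*y)*z + 3 = (y*(z + z² + 2*y))*z + 3 = y*z*(z + z² + 2*y) + 3 = 3 + y*z*(z + z² + 2*y))
F(l) = -l/4
-19*F(K(5, -2)) = -(-19)*(3 + 5*(-2)² + 5*(-2)³ + 2*(-2)*5²)/4 = -(-19)*(3 + 5*4 + 5*(-8) + 2*(-2)*25)/4 = -(-19)*(3 + 20 - 40 - 100)/4 = -(-19)*(-117)/4 = -19*117/4 = -2223/4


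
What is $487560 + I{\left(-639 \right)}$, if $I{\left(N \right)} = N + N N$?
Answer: $895242$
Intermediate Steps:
$I{\left(N \right)} = N + N^{2}$
$487560 + I{\left(-639 \right)} = 487560 - 639 \left(1 - 639\right) = 487560 - -407682 = 487560 + 407682 = 895242$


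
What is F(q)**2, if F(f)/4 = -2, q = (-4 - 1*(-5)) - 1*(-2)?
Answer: 64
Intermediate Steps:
q = 3 (q = (-4 + 5) + 2 = 1 + 2 = 3)
F(f) = -8 (F(f) = 4*(-2) = -8)
F(q)**2 = (-8)**2 = 64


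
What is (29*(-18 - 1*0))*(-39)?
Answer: 20358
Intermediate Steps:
(29*(-18 - 1*0))*(-39) = (29*(-18 + 0))*(-39) = (29*(-18))*(-39) = -522*(-39) = 20358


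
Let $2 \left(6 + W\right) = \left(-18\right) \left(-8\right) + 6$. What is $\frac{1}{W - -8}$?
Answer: $\frac{1}{77} \approx 0.012987$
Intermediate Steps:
$W = 69$ ($W = -6 + \frac{\left(-18\right) \left(-8\right) + 6}{2} = -6 + \frac{144 + 6}{2} = -6 + \frac{1}{2} \cdot 150 = -6 + 75 = 69$)
$\frac{1}{W - -8} = \frac{1}{69 - -8} = \frac{1}{69 + 8} = \frac{1}{77}$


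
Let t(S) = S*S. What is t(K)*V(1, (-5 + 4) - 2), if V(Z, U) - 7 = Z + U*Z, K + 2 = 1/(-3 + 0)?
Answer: 245/9 ≈ 27.222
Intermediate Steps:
K = -7/3 (K = -2 + 1/(-3 + 0) = -2 + 1/(-3) = -2 - ⅓ = -7/3 ≈ -2.3333)
t(S) = S²
V(Z, U) = 7 + Z + U*Z (V(Z, U) = 7 + (Z + U*Z) = 7 + Z + U*Z)
t(K)*V(1, (-5 + 4) - 2) = (-7/3)²*(7 + 1 + ((-5 + 4) - 2)*1) = 49*(7 + 1 + (-1 - 2)*1)/9 = 49*(7 + 1 - 3*1)/9 = 49*(7 + 1 - 3)/9 = (49/9)*5 = 245/9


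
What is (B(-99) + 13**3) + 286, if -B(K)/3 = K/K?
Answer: 2480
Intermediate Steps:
B(K) = -3 (B(K) = -3*K/K = -3*1 = -3)
(B(-99) + 13**3) + 286 = (-3 + 13**3) + 286 = (-3 + 2197) + 286 = 2194 + 286 = 2480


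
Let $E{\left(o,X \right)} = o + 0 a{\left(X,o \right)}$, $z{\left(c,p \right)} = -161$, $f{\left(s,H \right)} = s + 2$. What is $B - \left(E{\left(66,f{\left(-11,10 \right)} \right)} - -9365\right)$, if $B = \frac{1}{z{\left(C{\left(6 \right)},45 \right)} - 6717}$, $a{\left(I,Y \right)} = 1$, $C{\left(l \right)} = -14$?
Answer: $- \frac{64866419}{6878} \approx -9431.0$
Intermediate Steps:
$f{\left(s,H \right)} = 2 + s$
$E{\left(o,X \right)} = o$ ($E{\left(o,X \right)} = o + 0 \cdot 1 = o + 0 = o$)
$B = - \frac{1}{6878}$ ($B = \frac{1}{-161 - 6717} = \frac{1}{-6878} = - \frac{1}{6878} \approx -0.00014539$)
$B - \left(E{\left(66,f{\left(-11,10 \right)} \right)} - -9365\right) = - \frac{1}{6878} - \left(66 - -9365\right) = - \frac{1}{6878} - \left(66 + 9365\right) = - \frac{1}{6878} - 9431 = - \frac{64866419}{6878}$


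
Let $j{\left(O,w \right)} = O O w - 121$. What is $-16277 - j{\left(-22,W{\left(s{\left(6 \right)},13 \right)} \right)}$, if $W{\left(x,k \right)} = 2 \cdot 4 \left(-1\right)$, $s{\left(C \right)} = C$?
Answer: $-12284$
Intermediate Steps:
$W{\left(x,k \right)} = -8$ ($W{\left(x,k \right)} = 8 \left(-1\right) = -8$)
$j{\left(O,w \right)} = -121 + w O^{2}$ ($j{\left(O,w \right)} = O^{2} w - 121 = w O^{2} - 121 = -121 + w O^{2}$)
$-16277 - j{\left(-22,W{\left(s{\left(6 \right)},13 \right)} \right)} = -16277 - \left(-121 - 8 \left(-22\right)^{2}\right) = -16277 - \left(-121 - 3872\right) = -16277 - -3993 = -16277 + 3993 = -12284$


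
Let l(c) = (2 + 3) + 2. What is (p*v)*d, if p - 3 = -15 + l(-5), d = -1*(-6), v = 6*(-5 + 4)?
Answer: 180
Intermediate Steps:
l(c) = 7 (l(c) = 5 + 2 = 7)
v = -6 (v = 6*(-1) = -6)
d = 6
p = -5 (p = 3 + (-15 + 7) = 3 - 8 = -5)
(p*v)*d = -5*(-6)*6 = 30*6 = 180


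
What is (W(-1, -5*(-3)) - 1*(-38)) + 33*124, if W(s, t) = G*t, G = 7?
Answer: 4235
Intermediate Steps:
W(s, t) = 7*t
(W(-1, -5*(-3)) - 1*(-38)) + 33*124 = (7*(-5*(-3)) - 1*(-38)) + 33*124 = (7*15 + 38) + 4092 = (105 + 38) + 4092 = 143 + 4092 = 4235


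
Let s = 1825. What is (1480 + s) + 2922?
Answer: 6227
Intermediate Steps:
(1480 + s) + 2922 = (1480 + 1825) + 2922 = 3305 + 2922 = 6227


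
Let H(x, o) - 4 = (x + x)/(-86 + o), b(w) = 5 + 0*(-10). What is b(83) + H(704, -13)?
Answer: -47/9 ≈ -5.2222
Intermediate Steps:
b(w) = 5 (b(w) = 5 + 0 = 5)
H(x, o) = 4 + 2*x/(-86 + o) (H(x, o) = 4 + (x + x)/(-86 + o) = 4 + (2*x)/(-86 + o) = 4 + 2*x/(-86 + o))
b(83) + H(704, -13) = 5 + 2*(-172 + 704 + 2*(-13))/(-86 - 13) = 5 + 2*(-172 + 704 - 26)/(-99) = 5 + 2*(-1/99)*506 = 5 - 92/9 = -47/9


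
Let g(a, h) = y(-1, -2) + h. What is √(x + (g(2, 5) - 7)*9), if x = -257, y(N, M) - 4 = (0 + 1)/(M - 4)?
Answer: I*√962/2 ≈ 15.508*I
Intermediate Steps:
y(N, M) = 4 + 1/(-4 + M) (y(N, M) = 4 + (0 + 1)/(M - 4) = 4 + 1/(-4 + M))
g(a, h) = 23/6 + h (g(a, h) = (-15 + 4*(-2))/(-4 - 2) + h = (-15 - 8)/(-6) + h = -⅙*(-23) + h = 23/6 + h)
√(x + (g(2, 5) - 7)*9) = √(-257 + ((23/6 + 5) - 7)*9) = √(-257 + (53/6 - 7)*9) = √(-257 + (11/6)*9) = √(-257 + 33/2) = √(-481/2) = I*√962/2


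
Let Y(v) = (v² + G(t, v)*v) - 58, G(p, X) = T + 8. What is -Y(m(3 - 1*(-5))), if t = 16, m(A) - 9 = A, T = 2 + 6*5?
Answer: -911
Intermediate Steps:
T = 32 (T = 2 + 30 = 32)
m(A) = 9 + A
G(p, X) = 40 (G(p, X) = 32 + 8 = 40)
Y(v) = -58 + v² + 40*v (Y(v) = (v² + 40*v) - 58 = -58 + v² + 40*v)
-Y(m(3 - 1*(-5))) = -(-58 + (9 + (3 - 1*(-5)))² + 40*(9 + (3 - 1*(-5)))) = -(-58 + (9 + (3 + 5))² + 40*(9 + (3 + 5))) = -(-58 + (9 + 8)² + 40*(9 + 8)) = -(-58 + 17² + 40*17) = -(-58 + 289 + 680) = -1*911 = -911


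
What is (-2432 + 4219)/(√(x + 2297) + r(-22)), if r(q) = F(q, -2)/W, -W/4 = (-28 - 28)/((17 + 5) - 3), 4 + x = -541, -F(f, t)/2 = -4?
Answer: -950684/1373207 + 2802016*√438/1373207 ≈ 42.012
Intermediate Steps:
F(f, t) = 8 (F(f, t) = -2*(-4) = 8)
x = -545 (x = -4 - 541 = -545)
W = 224/19 (W = -4*(-28 - 28)/((17 + 5) - 3) = -(-224)/(22 - 3) = -(-224)/19 = -4*(-56/19) = 224/19 ≈ 11.789)
r(q) = 19/28 (r(q) = 8/(224/19) = 8*(19/224) = 19/28)
(-2432 + 4219)/(√(x + 2297) + r(-22)) = (-2432 + 4219)/(√(-545 + 2297) + 19/28) = 1787/(√1752 + 19/28) = 1787/(2*√438 + 19/28) = 1787/(19/28 + 2*√438)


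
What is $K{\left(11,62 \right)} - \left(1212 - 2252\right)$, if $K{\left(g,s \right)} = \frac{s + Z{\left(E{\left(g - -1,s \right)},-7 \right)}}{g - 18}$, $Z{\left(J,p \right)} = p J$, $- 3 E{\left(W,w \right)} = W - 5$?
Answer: $\frac{21605}{21} \approx 1028.8$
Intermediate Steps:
$E{\left(W,w \right)} = \frac{5}{3} - \frac{W}{3}$ ($E{\left(W,w \right)} = - \frac{W - 5}{3} = - \frac{-5 + W}{3} = \frac{5}{3} - \frac{W}{3}$)
$Z{\left(J,p \right)} = J p$
$K{\left(g,s \right)} = \frac{- \frac{28}{3} + s + \frac{7 g}{3}}{-18 + g}$ ($K{\left(g,s \right)} = \frac{s + \left(\frac{5}{3} - \frac{g - -1}{3}\right) \left(-7\right)}{g - 18} = \frac{s + \left(\frac{5}{3} - \frac{g + 1}{3}\right) \left(-7\right)}{-18 + g} = \frac{s + \left(\frac{5}{3} - \frac{1 + g}{3}\right) \left(-7\right)}{-18 + g} = \frac{s + \left(\frac{5}{3} - \left(\frac{1}{3} + \frac{g}{3}\right)\right) \left(-7\right)}{-18 + g} = \frac{s + \left(\frac{4}{3} - \frac{g}{3}\right) \left(-7\right)}{-18 + g} = \frac{s + \left(- \frac{28}{3} + \frac{7 g}{3}\right)}{-18 + g} = \frac{- \frac{28}{3} + s + \frac{7 g}{3}}{-18 + g}$)
$K{\left(11,62 \right)} - \left(1212 - 2252\right) = \frac{-28 + 3 \cdot 62 + 7 \cdot 11}{3 \left(-18 + 11\right)} - \left(1212 - 2252\right) = \frac{-28 + 186 + 77}{3 \left(-7\right)} - -1040 = \frac{1}{3} \left(- \frac{1}{7}\right) 235 + 1040 = - \frac{235}{21} + 1040 = \frac{21605}{21}$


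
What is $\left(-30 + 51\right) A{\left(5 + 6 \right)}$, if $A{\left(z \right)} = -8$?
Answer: $-168$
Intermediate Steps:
$\left(-30 + 51\right) A{\left(5 + 6 \right)} = \left(-30 + 51\right) \left(-8\right) = 21 \left(-8\right) = -168$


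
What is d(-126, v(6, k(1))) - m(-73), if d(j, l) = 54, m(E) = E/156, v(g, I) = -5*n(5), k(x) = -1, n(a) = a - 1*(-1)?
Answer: 8497/156 ≈ 54.468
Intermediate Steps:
n(a) = 1 + a (n(a) = a + 1 = 1 + a)
v(g, I) = -30 (v(g, I) = -5*(1 + 5) = -5*6 = -30)
m(E) = E/156 (m(E) = E*(1/156) = E/156)
d(-126, v(6, k(1))) - m(-73) = 54 - (-73)/156 = 54 - 1*(-73/156) = 54 + 73/156 = 8497/156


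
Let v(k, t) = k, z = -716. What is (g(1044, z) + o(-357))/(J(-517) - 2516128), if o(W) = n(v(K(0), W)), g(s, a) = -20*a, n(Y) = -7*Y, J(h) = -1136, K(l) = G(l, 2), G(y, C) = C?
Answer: -7153/1258632 ≈ -0.0056832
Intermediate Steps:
K(l) = 2
o(W) = -14 (o(W) = -7*2 = -14)
(g(1044, z) + o(-357))/(J(-517) - 2516128) = (-20*(-716) - 14)/(-1136 - 2516128) = (14320 - 14)/(-2517264) = 14306*(-1/2517264) = -7153/1258632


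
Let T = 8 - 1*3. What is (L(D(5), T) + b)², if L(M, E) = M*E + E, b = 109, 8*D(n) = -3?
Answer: 804609/64 ≈ 12572.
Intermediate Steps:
D(n) = -3/8 (D(n) = (⅛)*(-3) = -3/8)
T = 5 (T = 8 - 3 = 5)
L(M, E) = E + E*M (L(M, E) = E*M + E = E + E*M)
(L(D(5), T) + b)² = (5*(1 - 3/8) + 109)² = (5*(5/8) + 109)² = (25/8 + 109)² = (897/8)² = 804609/64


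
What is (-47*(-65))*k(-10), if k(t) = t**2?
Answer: 305500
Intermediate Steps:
(-47*(-65))*k(-10) = -47*(-65)*(-10)**2 = 3055*100 = 305500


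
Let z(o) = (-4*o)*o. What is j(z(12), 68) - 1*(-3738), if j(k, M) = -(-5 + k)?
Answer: 4319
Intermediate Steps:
z(o) = -4*o²
j(k, M) = 5 - k
j(z(12), 68) - 1*(-3738) = (5 - (-4)*12²) - 1*(-3738) = (5 - (-4)*144) + 3738 = (5 - 1*(-576)) + 3738 = (5 + 576) + 3738 = 581 + 3738 = 4319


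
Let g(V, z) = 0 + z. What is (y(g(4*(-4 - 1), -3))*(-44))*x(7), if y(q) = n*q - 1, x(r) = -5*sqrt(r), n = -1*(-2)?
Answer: -1540*sqrt(7) ≈ -4074.5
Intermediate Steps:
n = 2
g(V, z) = z
y(q) = -1 + 2*q (y(q) = 2*q - 1 = -1 + 2*q)
(y(g(4*(-4 - 1), -3))*(-44))*x(7) = ((-1 + 2*(-3))*(-44))*(-5*sqrt(7)) = ((-1 - 6)*(-44))*(-5*sqrt(7)) = (-7*(-44))*(-5*sqrt(7)) = 308*(-5*sqrt(7)) = -1540*sqrt(7)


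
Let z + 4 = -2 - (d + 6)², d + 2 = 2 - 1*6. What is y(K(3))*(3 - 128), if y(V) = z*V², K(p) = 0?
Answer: 0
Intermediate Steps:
d = -6 (d = -2 + (2 - 1*6) = -2 + (2 - 6) = -2 - 4 = -6)
z = -6 (z = -4 + (-2 - (-6 + 6)²) = -4 + (-2 - 1*0²) = -4 + (-2 - 1*0) = -4 + (-2 + 0) = -4 - 2 = -6)
y(V) = -6*V²
y(K(3))*(3 - 128) = (-6*0²)*(3 - 128) = -6*0*(-125) = 0*(-125) = 0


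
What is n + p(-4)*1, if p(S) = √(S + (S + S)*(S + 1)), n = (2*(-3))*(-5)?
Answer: 30 + 2*√5 ≈ 34.472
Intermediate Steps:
n = 30 (n = -6*(-5) = 30)
p(S) = √(S + 2*S*(1 + S)) (p(S) = √(S + (2*S)*(1 + S)) = √(S + 2*S*(1 + S)))
n + p(-4)*1 = 30 + √(-4*(3 + 2*(-4)))*1 = 30 + √(-4*(3 - 8))*1 = 30 + √(-4*(-5))*1 = 30 + √20*1 = 30 + (2*√5)*1 = 30 + 2*√5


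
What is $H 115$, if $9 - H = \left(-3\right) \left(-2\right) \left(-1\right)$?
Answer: $1725$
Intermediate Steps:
$H = 15$ ($H = 9 - \left(-3\right) \left(-2\right) \left(-1\right) = 9 - 6 \left(-1\right) = 9 - -6 = 9 + 6 = 15$)
$H 115 = 15 \cdot 115 = 1725$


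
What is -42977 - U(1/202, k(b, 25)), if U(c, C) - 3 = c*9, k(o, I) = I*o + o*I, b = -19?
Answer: -8681969/202 ≈ -42980.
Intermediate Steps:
k(o, I) = 2*I*o (k(o, I) = I*o + I*o = 2*I*o)
U(c, C) = 3 + 9*c (U(c, C) = 3 + c*9 = 3 + 9*c)
-42977 - U(1/202, k(b, 25)) = -42977 - (3 + 9/202) = -42977 - 1*615/202 = -42977 - 615/202 = -8681969/202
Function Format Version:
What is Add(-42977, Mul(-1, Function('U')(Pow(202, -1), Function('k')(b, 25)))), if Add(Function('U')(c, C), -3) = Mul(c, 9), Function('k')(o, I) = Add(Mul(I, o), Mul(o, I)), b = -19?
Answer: Rational(-8681969, 202) ≈ -42980.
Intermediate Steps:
Function('k')(o, I) = Mul(2, I, o) (Function('k')(o, I) = Add(Mul(I, o), Mul(I, o)) = Mul(2, I, o))
Function('U')(c, C) = Add(3, Mul(9, c)) (Function('U')(c, C) = Add(3, Mul(c, 9)) = Add(3, Mul(9, c)))
Add(-42977, Mul(-1, Function('U')(Pow(202, -1), Function('k')(b, 25)))) = Add(-42977, Mul(-1, Add(3, Mul(9, Pow(202, -1))))) = Add(-42977, Mul(-1, Add(3, Mul(9, Rational(1, 202))))) = Add(-42977, Mul(-1, Add(3, Rational(9, 202)))) = Add(-42977, Mul(-1, Rational(615, 202))) = Add(-42977, Rational(-615, 202)) = Rational(-8681969, 202)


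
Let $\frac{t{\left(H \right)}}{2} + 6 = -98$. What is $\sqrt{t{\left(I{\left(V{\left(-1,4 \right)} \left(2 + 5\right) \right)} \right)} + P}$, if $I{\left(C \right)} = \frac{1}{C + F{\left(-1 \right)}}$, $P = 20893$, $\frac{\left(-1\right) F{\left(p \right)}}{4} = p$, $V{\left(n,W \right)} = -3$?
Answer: $\sqrt{20685} \approx 143.82$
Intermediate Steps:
$F{\left(p \right)} = - 4 p$
$I{\left(C \right)} = \frac{1}{4 + C}$ ($I{\left(C \right)} = \frac{1}{C - -4} = \frac{1}{C + 4} = \frac{1}{4 + C}$)
$t{\left(H \right)} = -208$ ($t{\left(H \right)} = -12 + 2 \left(-98\right) = -12 - 196 = -208$)
$\sqrt{t{\left(I{\left(V{\left(-1,4 \right)} \left(2 + 5\right) \right)} \right)} + P} = \sqrt{-208 + 20893} = \sqrt{20685}$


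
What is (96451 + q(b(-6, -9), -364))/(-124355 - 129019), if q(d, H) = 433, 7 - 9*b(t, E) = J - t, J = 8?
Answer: -48442/126687 ≈ -0.38238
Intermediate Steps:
b(t, E) = -⅑ + t/9 (b(t, E) = 7/9 - (8 - t)/9 = 7/9 + (-8/9 + t/9) = -⅑ + t/9)
(96451 + q(b(-6, -9), -364))/(-124355 - 129019) = (96451 + 433)/(-124355 - 129019) = 96884/(-253374) = 96884*(-1/253374) = -48442/126687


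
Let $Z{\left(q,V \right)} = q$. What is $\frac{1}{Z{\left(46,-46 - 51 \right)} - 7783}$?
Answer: $- \frac{1}{7737} \approx -0.00012925$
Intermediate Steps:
$\frac{1}{Z{\left(46,-46 - 51 \right)} - 7783} = \frac{1}{46 - 7783} = \frac{1}{-7737} = - \frac{1}{7737}$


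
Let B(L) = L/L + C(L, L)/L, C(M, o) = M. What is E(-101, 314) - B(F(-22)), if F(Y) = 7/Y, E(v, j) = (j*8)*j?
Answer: 788766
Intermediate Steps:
E(v, j) = 8*j² (E(v, j) = (8*j)*j = 8*j²)
B(L) = 2 (B(L) = L/L + L/L = 1 + 1 = 2)
E(-101, 314) - B(F(-22)) = 8*314² - 1*2 = 8*98596 - 2 = 788768 - 2 = 788766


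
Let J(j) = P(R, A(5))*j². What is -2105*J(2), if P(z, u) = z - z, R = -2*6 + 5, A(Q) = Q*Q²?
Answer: 0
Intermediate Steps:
A(Q) = Q³
R = -7 (R = -12 + 5 = -7)
P(z, u) = 0
J(j) = 0 (J(j) = 0*j² = 0)
-2105*J(2) = -2105*0 = 0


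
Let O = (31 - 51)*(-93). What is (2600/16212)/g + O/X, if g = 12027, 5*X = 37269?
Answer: 50372970350/201854829771 ≈ 0.24955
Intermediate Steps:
X = 37269/5 (X = (⅕)*37269 = 37269/5 ≈ 7453.8)
O = 1860 (O = -20*(-93) = 1860)
(2600/16212)/g + O/X = (2600/16212)/12027 + 1860/(37269/5) = (2600*(1/16212))*(1/12027) + 1860*(5/37269) = (650/4053)*(1/12027) + 3100/12423 = 650/48745431 + 3100/12423 = 50372970350/201854829771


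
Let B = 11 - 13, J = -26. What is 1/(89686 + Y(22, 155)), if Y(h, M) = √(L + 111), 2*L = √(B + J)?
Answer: 1/(89686 + √(111 + I*√7)) ≈ 1.1149e-5 - 2.0e-11*I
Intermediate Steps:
B = -2
L = I*√7 (L = √(-2 - 26)/2 = √(-28)/2 = (2*I*√7)/2 = I*√7 ≈ 2.6458*I)
Y(h, M) = √(111 + I*√7) (Y(h, M) = √(I*√7 + 111) = √(111 + I*√7))
1/(89686 + Y(22, 155)) = 1/(89686 + √(111 + I*√7))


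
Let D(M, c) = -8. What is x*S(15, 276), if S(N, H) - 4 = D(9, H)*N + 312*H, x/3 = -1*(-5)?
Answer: 1289940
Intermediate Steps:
x = 15 (x = 3*(-1*(-5)) = 3*5 = 15)
S(N, H) = 4 - 8*N + 312*H (S(N, H) = 4 + (-8*N + 312*H) = 4 - 8*N + 312*H)
x*S(15, 276) = 15*(4 - 8*15 + 312*276) = 15*(4 - 120 + 86112) = 15*85996 = 1289940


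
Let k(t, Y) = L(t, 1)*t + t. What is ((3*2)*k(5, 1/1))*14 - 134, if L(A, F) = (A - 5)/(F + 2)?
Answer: 286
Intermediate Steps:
L(A, F) = (-5 + A)/(2 + F)
k(t, Y) = t + t*(-5/3 + t/3) (k(t, Y) = ((-5 + t)/(2 + 1))*t + t = ((-5 + t)/3)*t + t = (-5/3 + t/3)*t + t = t*(-5/3 + t/3) + t = t + t*(-5/3 + t/3))
((3*2)*k(5, 1/1))*14 - 134 = ((3*2)*((1/3)*5*(-2 + 5)))*14 - 134 = (6*((1/3)*5*3))*14 - 134 = (6*5)*14 - 134 = 30*14 - 134 = 420 - 134 = 286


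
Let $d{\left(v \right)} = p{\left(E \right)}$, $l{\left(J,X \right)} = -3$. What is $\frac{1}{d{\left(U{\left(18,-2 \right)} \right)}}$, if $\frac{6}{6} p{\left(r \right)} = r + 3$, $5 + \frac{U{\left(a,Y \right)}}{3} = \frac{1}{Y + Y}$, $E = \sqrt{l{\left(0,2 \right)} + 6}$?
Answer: $\frac{1}{2} - \frac{\sqrt{3}}{6} \approx 0.21132$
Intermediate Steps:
$E = \sqrt{3}$ ($E = \sqrt{-3 + 6} = \sqrt{3} \approx 1.732$)
$U{\left(a,Y \right)} = -15 + \frac{3}{2 Y}$ ($U{\left(a,Y \right)} = -15 + \frac{3}{Y + Y} = -15 + \frac{3}{2 Y}$)
$p{\left(r \right)} = 3 + r$ ($p{\left(r \right)} = r + 3 = 3 + r$)
$d{\left(v \right)} = 3 + \sqrt{3}$
$\frac{1}{d{\left(U{\left(18,-2 \right)} \right)}} = \frac{1}{3 + \sqrt{3}}$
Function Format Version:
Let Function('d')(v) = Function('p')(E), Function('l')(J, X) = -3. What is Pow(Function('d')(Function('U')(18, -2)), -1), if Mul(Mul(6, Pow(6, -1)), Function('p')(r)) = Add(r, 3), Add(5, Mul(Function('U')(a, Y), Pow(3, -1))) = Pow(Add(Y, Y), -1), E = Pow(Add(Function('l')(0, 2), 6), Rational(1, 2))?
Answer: Add(Rational(1, 2), Mul(Rational(-1, 6), Pow(3, Rational(1, 2)))) ≈ 0.21132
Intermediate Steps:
E = Pow(3, Rational(1, 2)) (E = Pow(Add(-3, 6), Rational(1, 2)) = Pow(3, Rational(1, 2)) ≈ 1.7320)
Function('U')(a, Y) = Add(-15, Mul(Rational(3, 2), Pow(Y, -1))) (Function('U')(a, Y) = Add(-15, Mul(3, Pow(Add(Y, Y), -1))) = Add(-15, Mul(3, Pow(Mul(2, Y), -1))) = Add(-15, Mul(3, Mul(Rational(1, 2), Pow(Y, -1)))) = Add(-15, Mul(Rational(3, 2), Pow(Y, -1))))
Function('p')(r) = Add(3, r) (Function('p')(r) = Add(r, 3) = Add(3, r))
Function('d')(v) = Add(3, Pow(3, Rational(1, 2)))
Pow(Function('d')(Function('U')(18, -2)), -1) = Pow(Add(3, Pow(3, Rational(1, 2))), -1)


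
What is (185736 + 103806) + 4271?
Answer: 293813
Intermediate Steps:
(185736 + 103806) + 4271 = 289542 + 4271 = 293813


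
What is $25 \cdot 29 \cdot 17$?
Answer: $12325$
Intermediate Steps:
$25 \cdot 29 \cdot 17 = 725 \cdot 17 = 12325$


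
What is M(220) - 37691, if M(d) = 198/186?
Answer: -1168388/31 ≈ -37690.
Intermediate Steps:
M(d) = 33/31 (M(d) = 198*(1/186) = 33/31)
M(220) - 37691 = 33/31 - 37691 = -1168388/31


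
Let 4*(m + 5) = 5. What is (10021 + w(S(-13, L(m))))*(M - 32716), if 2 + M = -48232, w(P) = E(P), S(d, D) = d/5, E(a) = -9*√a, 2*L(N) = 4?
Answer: -811199950 + 145710*I*√65 ≈ -8.112e+8 + 1.1748e+6*I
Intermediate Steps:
m = -15/4 (m = -5 + (¼)*5 = -5 + 5/4 = -15/4 ≈ -3.7500)
L(N) = 2 (L(N) = (½)*4 = 2)
S(d, D) = d/5 (S(d, D) = d*(⅕) = d/5)
w(P) = -9*√P
M = -48234 (M = -2 - 48232 = -48234)
(10021 + w(S(-13, L(m))))*(M - 32716) = (10021 - 9*I*√65/5)*(-48234 - 32716) = (10021 - 9*I*√65/5)*(-80950) = -811199950 + 145710*I*√65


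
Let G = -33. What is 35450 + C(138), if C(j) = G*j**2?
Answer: -593002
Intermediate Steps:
C(j) = -33*j**2
35450 + C(138) = 35450 - 33*138**2 = 35450 - 33*19044 = 35450 - 628452 = -593002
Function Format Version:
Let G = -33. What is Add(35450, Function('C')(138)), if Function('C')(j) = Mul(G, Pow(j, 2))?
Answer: -593002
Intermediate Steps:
Function('C')(j) = Mul(-33, Pow(j, 2))
Add(35450, Function('C')(138)) = Add(35450, Mul(-33, Pow(138, 2))) = Add(35450, Mul(-33, 19044)) = Add(35450, -628452) = -593002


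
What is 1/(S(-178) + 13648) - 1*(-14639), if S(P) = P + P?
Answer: 194581589/13292 ≈ 14639.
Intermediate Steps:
S(P) = 2*P
1/(S(-178) + 13648) - 1*(-14639) = 1/(2*(-178) + 13648) - 1*(-14639) = 1/(-356 + 13648) + 14639 = 1/13292 + 14639 = 194581589/13292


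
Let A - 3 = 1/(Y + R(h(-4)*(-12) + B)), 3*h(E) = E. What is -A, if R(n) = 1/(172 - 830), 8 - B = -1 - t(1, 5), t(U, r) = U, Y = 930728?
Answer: -1837257727/612419023 ≈ -3.0000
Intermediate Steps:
h(E) = E/3
B = 10 (B = 8 - (-1 - 1*1) = 8 - (-1 - 1) = 8 - 1*(-2) = 8 + 2 = 10)
R(n) = -1/658 (R(n) = 1/(-658) = -1/658)
A = 1837257727/612419023 (A = 3 + 1/(930728 - 1/658) = 3 + 1/(612419023/658) = 3 + 658/612419023 = 1837257727/612419023 ≈ 3.0000)
-A = -1*1837257727/612419023 = -1837257727/612419023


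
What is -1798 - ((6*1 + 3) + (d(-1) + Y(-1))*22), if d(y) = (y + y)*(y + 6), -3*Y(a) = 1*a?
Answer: -4783/3 ≈ -1594.3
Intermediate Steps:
Y(a) = -a/3
d(y) = 2*y*(6 + y) (d(y) = (2*y)*(6 + y) = 2*y*(6 + y))
-1798 - ((6*1 + 3) + (d(-1) + Y(-1))*22) = -1798 - ((6*1 + 3) + (2*(-1)*(6 - 1) - 1/3*(-1))*22) = -1798 - ((6 + 3) + (2*(-1)*5 + 1/3)*22) = -1798 - (9 + (-10 + 1/3)*22) = -1798 - (9 - 29/3*22) = -1798 - (9 - 638/3) = -1798 - 1*(-611/3) = -1798 + 611/3 = -4783/3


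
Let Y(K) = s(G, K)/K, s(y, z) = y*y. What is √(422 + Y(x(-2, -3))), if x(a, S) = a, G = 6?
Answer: 2*√101 ≈ 20.100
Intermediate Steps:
s(y, z) = y²
Y(K) = 36/K (Y(K) = 6²/K = 36/K)
√(422 + Y(x(-2, -3))) = √(422 + 36/(-2)) = √(422 + 36*(-½)) = √(422 - 18) = √404 = 2*√101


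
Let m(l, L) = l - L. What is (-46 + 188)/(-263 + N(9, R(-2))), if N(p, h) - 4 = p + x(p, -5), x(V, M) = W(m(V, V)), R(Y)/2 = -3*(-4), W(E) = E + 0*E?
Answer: -71/125 ≈ -0.56800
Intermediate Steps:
W(E) = E (W(E) = E + 0 = E)
R(Y) = 24 (R(Y) = 2*(-3*(-4)) = 2*12 = 24)
x(V, M) = 0 (x(V, M) = V - V = 0)
N(p, h) = 4 + p (N(p, h) = 4 + (p + 0) = 4 + p)
(-46 + 188)/(-263 + N(9, R(-2))) = (-46 + 188)/(-263 + (4 + 9)) = 142/(-263 + 13) = 142/(-250) = 142*(-1/250) = -71/125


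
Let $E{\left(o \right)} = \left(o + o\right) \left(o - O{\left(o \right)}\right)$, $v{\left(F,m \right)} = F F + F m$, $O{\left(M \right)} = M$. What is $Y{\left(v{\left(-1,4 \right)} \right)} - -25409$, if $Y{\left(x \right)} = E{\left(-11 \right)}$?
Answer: $25409$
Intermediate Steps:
$v{\left(F,m \right)} = F^{2} + F m$
$E{\left(o \right)} = 0$ ($E{\left(o \right)} = \left(o + o\right) \left(o - o\right) = 2 o 0 = 0$)
$Y{\left(x \right)} = 0$
$Y{\left(v{\left(-1,4 \right)} \right)} - -25409 = 0 - -25409 = 0 + 25409 = 25409$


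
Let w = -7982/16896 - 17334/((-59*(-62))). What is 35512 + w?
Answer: 548629314349/15451392 ≈ 35507.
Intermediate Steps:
w = -80518355/15451392 (w = -7982*1/16896 - 17334/3658 = -3991/8448 - 17334*1/3658 = -3991/8448 - 8667/1829 = -80518355/15451392 ≈ -5.2111)
35512 + w = 35512 - 80518355/15451392 = 548629314349/15451392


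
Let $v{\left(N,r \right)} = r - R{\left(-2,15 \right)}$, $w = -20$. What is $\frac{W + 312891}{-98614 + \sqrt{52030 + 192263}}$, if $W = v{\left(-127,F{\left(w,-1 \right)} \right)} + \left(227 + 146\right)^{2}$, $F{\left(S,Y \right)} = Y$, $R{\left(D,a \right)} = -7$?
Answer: $- \frac{44576091964}{9724476703} - \frac{452026 \sqrt{244293}}{9724476703} \approx -4.6069$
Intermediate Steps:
$v{\left(N,r \right)} = 7 + r$ ($v{\left(N,r \right)} = r - -7 = r + 7 = 7 + r$)
$W = 139135$ ($W = \left(7 - 1\right) + \left(227 + 146\right)^{2} = 6 + 373^{2} = 6 + 139129 = 139135$)
$\frac{W + 312891}{-98614 + \sqrt{52030 + 192263}} = \frac{139135 + 312891}{-98614 + \sqrt{52030 + 192263}} = \frac{452026}{-98614 + \sqrt{244293}}$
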